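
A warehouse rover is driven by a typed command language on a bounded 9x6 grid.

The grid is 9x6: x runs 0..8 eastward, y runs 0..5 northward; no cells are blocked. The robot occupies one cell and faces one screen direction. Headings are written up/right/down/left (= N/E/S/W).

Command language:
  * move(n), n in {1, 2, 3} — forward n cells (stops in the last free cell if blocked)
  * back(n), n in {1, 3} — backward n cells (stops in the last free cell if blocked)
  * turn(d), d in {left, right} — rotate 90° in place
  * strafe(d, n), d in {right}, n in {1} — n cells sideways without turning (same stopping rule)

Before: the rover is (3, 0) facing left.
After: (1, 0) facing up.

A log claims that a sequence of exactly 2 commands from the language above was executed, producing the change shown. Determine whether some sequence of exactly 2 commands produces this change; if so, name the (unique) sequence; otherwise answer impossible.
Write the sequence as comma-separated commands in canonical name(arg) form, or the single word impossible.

move(2), turn(right)

key: position moved to (1,0) AND the heading swung to N — translation plus rotation needed
from: (3, 0) facing left
[1] after move(2): (1, 0) facing left
[2] after turn(right): (1, 0) facing up
all 64 alternatives checked — unique.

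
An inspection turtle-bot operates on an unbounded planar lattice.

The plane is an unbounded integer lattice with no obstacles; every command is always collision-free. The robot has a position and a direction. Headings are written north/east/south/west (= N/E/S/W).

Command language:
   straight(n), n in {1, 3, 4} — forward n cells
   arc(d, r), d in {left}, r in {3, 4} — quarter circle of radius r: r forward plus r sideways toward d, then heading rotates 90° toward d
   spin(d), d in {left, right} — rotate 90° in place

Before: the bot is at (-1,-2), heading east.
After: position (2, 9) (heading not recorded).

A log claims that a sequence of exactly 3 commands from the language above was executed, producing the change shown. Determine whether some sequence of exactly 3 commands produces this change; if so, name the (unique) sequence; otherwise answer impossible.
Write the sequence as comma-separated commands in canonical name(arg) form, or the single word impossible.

key: running straight(4) before arc(left, 3) would end elsewhere — order is forced
from: at (-1,-2), heading east
[1] after arc(left, 3): at (2,1), heading north
[2] after straight(4): at (2,5), heading north
[3] after straight(4): at (2,9), heading north
all 343 alternatives checked — unique.

arc(left, 3), straight(4), straight(4)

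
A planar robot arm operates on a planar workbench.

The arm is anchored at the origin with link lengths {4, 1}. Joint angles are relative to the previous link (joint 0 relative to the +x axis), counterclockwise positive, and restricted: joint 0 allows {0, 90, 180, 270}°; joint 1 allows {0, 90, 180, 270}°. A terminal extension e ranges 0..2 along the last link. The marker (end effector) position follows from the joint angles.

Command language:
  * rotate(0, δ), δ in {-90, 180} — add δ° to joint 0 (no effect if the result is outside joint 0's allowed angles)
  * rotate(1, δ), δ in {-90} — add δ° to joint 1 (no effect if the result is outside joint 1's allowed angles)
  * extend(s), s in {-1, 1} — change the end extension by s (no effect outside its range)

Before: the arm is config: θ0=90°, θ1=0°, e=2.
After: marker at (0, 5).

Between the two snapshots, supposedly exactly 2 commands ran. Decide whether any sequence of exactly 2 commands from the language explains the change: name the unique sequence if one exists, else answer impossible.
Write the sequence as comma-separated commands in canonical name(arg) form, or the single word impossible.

extend(-1), extend(-1)

initial: config: θ0=90°, θ1=0°, e=2
step 1 (extend(-1)): config: θ0=90°, θ1=0°, e=1
step 2 (extend(-1)): config: θ0=90°, θ1=0°, e=0
no other 2-command option fits: unique.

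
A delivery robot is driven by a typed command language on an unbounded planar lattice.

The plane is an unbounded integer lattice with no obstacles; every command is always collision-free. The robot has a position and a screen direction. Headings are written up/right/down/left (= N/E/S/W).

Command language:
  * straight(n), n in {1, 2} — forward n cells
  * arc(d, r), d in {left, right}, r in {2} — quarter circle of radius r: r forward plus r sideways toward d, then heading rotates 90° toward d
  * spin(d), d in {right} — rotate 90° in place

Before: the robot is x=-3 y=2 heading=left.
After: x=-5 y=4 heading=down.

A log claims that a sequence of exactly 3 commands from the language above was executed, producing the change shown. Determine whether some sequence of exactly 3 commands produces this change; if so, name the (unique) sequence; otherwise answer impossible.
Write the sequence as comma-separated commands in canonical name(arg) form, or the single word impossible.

arc(right, 2), spin(right), spin(right)

key: order matters: swapping arc(right, 2) and spin(right) lands elsewhere
t0: x=-3 y=2 heading=left
[1] after arc(right, 2): x=-5 y=4 heading=up
[2] after spin(right): x=-5 y=4 heading=right
[3] after spin(right): x=-5 y=4 heading=down
all 125 alternatives checked — unique.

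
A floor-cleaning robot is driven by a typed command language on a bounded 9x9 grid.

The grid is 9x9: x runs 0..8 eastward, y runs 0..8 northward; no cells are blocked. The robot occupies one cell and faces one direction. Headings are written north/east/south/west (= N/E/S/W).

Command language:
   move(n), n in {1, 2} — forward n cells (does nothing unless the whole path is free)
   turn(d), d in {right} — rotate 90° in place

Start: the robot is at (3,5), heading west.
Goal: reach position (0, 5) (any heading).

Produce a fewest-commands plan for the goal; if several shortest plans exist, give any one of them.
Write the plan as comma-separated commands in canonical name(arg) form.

move(2), move(1)

start: at (3,5), heading west
[1] after move(2): at (1,5), heading west
[2] after move(1): at (0,5), heading west
minimal: 2 command(s), checked below 2.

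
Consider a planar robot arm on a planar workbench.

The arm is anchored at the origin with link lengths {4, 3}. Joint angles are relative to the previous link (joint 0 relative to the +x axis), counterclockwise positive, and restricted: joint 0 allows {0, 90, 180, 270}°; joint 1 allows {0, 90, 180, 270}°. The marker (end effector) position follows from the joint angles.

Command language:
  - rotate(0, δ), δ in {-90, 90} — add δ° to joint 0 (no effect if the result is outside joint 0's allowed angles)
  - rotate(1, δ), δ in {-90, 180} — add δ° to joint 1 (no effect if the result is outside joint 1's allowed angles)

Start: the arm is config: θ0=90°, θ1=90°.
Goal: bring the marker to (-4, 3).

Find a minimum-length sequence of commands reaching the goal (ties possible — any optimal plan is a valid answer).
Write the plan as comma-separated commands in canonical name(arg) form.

rotate(0, 90), rotate(1, 180)

t0: config: θ0=90°, θ1=90°
step 1 (rotate(0, 90)): config: θ0=180°, θ1=90°
step 2 (rotate(1, 180)): config: θ0=180°, θ1=270°
no 1-step plan works, so 2 is optimal.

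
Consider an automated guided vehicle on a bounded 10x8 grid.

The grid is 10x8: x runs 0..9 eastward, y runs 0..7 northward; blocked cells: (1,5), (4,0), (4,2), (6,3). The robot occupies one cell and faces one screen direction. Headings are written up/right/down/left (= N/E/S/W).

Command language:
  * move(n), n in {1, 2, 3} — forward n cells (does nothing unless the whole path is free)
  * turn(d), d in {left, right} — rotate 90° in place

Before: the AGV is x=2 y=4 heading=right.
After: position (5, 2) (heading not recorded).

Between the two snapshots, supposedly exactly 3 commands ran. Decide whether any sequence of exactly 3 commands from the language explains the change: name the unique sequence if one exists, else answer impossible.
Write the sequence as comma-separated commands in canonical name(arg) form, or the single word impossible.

move(3), turn(right), move(2)

key: running move(2) before move(3) would end elsewhere — order is forced
t0: x=2 y=4 heading=right
[1] after move(3): x=5 y=4 heading=right
[2] after turn(right): x=5 y=4 heading=down
[3] after move(2): x=5 y=2 heading=down
no rival 3-sequence matches.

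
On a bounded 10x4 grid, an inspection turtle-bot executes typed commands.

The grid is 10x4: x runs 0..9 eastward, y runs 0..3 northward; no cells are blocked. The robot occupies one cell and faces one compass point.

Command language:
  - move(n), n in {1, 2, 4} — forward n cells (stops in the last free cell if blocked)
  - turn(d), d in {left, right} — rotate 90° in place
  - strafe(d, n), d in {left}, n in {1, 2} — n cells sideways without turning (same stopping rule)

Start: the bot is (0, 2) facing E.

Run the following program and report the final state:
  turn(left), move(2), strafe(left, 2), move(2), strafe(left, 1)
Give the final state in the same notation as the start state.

from: (0, 2) facing E
[1] after turn(left): (0, 2) facing N
[2] after move(2): (0, 3) facing N
[3] after strafe(left, 2): (0, 3) facing N
[4] after move(2): (0, 3) facing N
[5] after strafe(left, 1): (0, 3) facing N

(0, 3) facing N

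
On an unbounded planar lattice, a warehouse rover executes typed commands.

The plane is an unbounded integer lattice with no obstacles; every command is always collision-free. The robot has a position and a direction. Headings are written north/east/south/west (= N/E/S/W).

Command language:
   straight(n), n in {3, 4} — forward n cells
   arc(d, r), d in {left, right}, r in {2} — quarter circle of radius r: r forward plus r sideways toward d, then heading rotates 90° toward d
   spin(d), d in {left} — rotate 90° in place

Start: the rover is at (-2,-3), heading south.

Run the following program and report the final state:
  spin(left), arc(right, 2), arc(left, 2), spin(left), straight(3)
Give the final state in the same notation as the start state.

at (2,-4), heading north

start: at (-2,-3), heading south
[1] after spin(left): at (-2,-3), heading east
[2] after arc(right, 2): at (0,-5), heading south
[3] after arc(left, 2): at (2,-7), heading east
[4] after spin(left): at (2,-7), heading north
[5] after straight(3): at (2,-4), heading north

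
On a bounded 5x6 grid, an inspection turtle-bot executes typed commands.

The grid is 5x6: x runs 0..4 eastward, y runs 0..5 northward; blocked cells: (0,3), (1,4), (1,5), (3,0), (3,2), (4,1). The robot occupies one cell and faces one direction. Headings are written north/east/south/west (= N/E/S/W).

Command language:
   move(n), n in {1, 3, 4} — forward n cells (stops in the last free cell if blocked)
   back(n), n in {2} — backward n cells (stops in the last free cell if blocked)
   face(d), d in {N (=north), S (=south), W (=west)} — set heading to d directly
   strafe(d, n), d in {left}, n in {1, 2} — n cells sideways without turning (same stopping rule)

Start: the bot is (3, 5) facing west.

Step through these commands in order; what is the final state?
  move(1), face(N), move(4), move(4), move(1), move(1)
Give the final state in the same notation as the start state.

begin: (3, 5) facing west
1. move(1) → (2, 5) facing west
2. face(N) → (2, 5) facing north
3. move(4) → (2, 5) facing north
4. move(4) → (2, 5) facing north
5. move(1) → (2, 5) facing north
6. move(1) → (2, 5) facing north

(2, 5) facing north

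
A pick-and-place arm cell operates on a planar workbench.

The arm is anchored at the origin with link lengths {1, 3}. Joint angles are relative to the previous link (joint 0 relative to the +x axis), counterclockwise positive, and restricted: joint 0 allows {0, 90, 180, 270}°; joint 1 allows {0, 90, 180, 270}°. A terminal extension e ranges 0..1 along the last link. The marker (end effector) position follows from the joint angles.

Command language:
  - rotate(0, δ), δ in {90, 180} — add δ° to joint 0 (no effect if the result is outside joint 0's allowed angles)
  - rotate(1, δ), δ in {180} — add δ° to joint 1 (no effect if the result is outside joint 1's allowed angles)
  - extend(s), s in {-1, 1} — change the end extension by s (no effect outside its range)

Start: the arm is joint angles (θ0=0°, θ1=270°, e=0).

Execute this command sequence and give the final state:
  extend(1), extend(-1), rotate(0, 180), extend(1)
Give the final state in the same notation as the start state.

joint angles (θ0=180°, θ1=270°, e=1)

from: joint angles (θ0=0°, θ1=270°, e=0)
1. extend(1) → joint angles (θ0=0°, θ1=270°, e=1)
2. extend(-1) → joint angles (θ0=0°, θ1=270°, e=0)
3. rotate(0, 180) → joint angles (θ0=180°, θ1=270°, e=0)
4. extend(1) → joint angles (θ0=180°, θ1=270°, e=1)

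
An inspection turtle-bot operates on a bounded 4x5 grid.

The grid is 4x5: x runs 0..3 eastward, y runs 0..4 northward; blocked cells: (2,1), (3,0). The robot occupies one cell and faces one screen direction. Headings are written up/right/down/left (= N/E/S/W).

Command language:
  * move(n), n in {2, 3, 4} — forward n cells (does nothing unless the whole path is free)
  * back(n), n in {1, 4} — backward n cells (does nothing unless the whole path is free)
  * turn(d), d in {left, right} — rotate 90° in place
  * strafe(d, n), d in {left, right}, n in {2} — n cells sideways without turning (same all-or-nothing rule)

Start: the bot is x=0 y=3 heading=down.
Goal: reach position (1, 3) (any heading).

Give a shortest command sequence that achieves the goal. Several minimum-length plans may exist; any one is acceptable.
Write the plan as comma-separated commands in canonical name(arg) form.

initial: x=0 y=3 heading=down
1. turn(right) → x=0 y=3 heading=left
2. back(1) → x=1 y=3 heading=left
shorter routes all fall short; 2 is best.

turn(right), back(1)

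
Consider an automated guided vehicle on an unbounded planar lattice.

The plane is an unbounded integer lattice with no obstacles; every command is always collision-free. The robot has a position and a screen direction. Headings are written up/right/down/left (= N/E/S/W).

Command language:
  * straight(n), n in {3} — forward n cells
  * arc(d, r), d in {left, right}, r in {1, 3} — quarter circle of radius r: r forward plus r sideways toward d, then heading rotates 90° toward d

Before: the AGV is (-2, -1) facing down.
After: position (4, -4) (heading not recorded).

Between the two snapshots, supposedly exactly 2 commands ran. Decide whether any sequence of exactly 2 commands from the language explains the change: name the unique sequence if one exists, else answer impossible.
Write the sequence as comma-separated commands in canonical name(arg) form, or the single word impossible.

arc(left, 3), straight(3)

key: running straight(3) before arc(left, 3) would end elsewhere — order is forced
t0: (-2, -1) facing down
1. arc(left, 3) → (1, -4) facing right
2. straight(3) → (4, -4) facing right
all 25 alternatives checked — unique.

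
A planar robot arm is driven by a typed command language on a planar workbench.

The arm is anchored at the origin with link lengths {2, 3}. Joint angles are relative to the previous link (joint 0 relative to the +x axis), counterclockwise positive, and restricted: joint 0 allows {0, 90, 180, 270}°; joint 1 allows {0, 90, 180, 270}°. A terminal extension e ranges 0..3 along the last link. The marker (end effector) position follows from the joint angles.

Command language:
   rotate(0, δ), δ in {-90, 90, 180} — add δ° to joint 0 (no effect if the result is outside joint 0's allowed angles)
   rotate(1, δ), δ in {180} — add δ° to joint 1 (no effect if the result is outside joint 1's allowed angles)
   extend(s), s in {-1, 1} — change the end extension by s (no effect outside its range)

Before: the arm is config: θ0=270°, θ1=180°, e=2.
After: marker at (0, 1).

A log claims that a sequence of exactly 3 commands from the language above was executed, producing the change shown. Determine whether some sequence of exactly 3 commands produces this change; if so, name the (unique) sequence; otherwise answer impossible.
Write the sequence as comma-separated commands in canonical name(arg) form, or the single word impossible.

t0: config: θ0=270°, θ1=180°, e=2
t=1 extend(-1) ⇒ config: θ0=270°, θ1=180°, e=1
t=2 extend(-1) ⇒ config: θ0=270°, θ1=180°, e=0
t=3 extend(-1) ⇒ config: θ0=270°, θ1=180°, e=0
no rival 3-sequence matches.

extend(-1), extend(-1), extend(-1)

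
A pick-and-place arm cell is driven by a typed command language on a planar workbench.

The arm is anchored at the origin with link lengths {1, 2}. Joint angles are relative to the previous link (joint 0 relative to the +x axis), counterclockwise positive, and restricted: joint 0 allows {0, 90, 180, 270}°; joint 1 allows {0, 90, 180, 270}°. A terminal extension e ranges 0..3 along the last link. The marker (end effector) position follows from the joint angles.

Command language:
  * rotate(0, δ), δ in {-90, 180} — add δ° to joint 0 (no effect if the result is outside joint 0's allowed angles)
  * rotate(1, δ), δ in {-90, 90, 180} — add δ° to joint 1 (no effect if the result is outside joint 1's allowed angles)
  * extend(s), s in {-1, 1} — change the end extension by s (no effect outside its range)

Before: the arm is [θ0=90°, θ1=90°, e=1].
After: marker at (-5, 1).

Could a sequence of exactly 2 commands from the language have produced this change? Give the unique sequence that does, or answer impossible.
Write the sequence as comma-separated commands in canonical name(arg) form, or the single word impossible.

extend(1), extend(1)

begin: [θ0=90°, θ1=90°, e=1]
t=1 extend(1) ⇒ [θ0=90°, θ1=90°, e=2]
t=2 extend(1) ⇒ [θ0=90°, θ1=90°, e=3]
no rival 2-sequence matches.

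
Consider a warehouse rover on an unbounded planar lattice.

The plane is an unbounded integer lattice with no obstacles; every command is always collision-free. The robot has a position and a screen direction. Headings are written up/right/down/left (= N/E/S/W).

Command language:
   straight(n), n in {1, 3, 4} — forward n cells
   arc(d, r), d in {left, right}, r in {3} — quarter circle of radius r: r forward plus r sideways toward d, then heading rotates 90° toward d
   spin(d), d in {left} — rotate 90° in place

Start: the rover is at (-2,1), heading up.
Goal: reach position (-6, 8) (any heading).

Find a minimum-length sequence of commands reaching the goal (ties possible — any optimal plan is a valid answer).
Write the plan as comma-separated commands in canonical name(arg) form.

straight(4), arc(left, 3), straight(1)

t0: at (-2,1), heading up
[1] after straight(4): at (-2,5), heading up
[2] after arc(left, 3): at (-5,8), heading left
[3] after straight(1): at (-6,8), heading left
minimal: 3 command(s), checked below 3.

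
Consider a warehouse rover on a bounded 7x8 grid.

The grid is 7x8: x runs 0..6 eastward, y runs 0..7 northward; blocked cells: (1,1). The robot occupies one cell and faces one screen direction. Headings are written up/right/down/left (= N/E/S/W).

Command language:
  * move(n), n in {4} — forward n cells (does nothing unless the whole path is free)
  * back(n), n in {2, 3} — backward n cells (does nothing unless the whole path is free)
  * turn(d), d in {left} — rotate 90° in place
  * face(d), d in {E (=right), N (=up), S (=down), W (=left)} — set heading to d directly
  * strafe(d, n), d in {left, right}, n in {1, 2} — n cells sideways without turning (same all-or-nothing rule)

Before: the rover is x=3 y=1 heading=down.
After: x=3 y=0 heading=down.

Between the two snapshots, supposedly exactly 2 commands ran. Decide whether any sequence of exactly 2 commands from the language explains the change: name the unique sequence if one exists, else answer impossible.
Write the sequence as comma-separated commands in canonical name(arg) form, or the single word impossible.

key: order matters: swapping back(3) and move(4) lands elsewhere
t0: x=3 y=1 heading=down
1. back(3) → x=3 y=4 heading=down
2. move(4) → x=3 y=0 heading=down
no other 2-command option fits: unique.

back(3), move(4)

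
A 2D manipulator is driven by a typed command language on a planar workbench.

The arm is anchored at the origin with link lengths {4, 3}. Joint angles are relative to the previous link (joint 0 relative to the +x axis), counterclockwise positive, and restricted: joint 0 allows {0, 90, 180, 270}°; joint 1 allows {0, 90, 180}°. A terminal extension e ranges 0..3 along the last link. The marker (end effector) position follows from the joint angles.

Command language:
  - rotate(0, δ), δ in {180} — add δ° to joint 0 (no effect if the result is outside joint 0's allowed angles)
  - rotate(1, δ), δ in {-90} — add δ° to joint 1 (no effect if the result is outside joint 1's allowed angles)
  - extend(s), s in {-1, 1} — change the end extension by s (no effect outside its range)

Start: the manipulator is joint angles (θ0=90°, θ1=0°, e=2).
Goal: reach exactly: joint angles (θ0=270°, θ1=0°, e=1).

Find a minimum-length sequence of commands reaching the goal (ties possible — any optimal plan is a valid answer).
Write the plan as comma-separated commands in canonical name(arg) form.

extend(-1), rotate(0, 180)

from: joint angles (θ0=90°, θ1=0°, e=2)
[1] after extend(-1): joint angles (θ0=90°, θ1=0°, e=1)
[2] after rotate(0, 180): joint angles (θ0=270°, θ1=0°, e=1)
no 1-step plan works, so 2 is optimal.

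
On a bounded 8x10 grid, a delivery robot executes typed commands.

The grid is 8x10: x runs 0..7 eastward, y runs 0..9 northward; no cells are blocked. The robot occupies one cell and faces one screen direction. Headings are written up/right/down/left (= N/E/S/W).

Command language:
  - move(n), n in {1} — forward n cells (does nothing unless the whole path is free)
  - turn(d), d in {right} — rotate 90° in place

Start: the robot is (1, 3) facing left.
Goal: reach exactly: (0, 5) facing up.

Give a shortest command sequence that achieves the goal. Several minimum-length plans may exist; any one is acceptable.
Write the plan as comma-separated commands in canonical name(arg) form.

move(1), turn(right), move(1), move(1)

initial: (1, 3) facing left
t=1 move(1) ⇒ (0, 3) facing left
t=2 turn(right) ⇒ (0, 3) facing up
t=3 move(1) ⇒ (0, 4) facing up
t=4 move(1) ⇒ (0, 5) facing up
no 3-step plan works, so 4 is optimal.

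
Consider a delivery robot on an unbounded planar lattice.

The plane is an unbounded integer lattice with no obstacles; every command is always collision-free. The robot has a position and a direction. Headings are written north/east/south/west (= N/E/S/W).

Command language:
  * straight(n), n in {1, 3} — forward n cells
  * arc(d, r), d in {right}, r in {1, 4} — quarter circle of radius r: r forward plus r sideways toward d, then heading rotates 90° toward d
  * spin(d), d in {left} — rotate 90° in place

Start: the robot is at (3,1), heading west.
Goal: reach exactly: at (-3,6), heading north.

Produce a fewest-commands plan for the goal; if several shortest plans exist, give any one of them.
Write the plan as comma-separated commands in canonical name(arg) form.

straight(3), arc(right, 4), arc(right, 1), spin(left)

start: at (3,1), heading west
t=1 straight(3) ⇒ at (0,1), heading west
t=2 arc(right, 4) ⇒ at (-4,5), heading north
t=3 arc(right, 1) ⇒ at (-3,6), heading east
t=4 spin(left) ⇒ at (-3,6), heading north
shorter routes all fall short; 4 is best.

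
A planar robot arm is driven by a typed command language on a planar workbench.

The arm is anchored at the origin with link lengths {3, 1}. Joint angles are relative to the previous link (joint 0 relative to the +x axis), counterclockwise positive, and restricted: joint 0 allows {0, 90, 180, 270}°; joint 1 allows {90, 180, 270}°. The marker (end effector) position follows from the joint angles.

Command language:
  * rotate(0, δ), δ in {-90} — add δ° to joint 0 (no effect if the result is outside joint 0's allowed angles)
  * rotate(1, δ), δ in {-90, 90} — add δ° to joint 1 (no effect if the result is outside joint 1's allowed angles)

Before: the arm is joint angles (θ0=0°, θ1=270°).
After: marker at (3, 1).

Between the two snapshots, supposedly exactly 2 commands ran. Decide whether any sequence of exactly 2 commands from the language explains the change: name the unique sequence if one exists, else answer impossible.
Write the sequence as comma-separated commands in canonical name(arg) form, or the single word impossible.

rotate(1, -90), rotate(1, -90)

start: joint angles (θ0=0°, θ1=270°)
step 1 (rotate(1, -90)): joint angles (θ0=0°, θ1=180°)
step 2 (rotate(1, -90)): joint angles (θ0=0°, θ1=90°)
no other 2-command option fits: unique.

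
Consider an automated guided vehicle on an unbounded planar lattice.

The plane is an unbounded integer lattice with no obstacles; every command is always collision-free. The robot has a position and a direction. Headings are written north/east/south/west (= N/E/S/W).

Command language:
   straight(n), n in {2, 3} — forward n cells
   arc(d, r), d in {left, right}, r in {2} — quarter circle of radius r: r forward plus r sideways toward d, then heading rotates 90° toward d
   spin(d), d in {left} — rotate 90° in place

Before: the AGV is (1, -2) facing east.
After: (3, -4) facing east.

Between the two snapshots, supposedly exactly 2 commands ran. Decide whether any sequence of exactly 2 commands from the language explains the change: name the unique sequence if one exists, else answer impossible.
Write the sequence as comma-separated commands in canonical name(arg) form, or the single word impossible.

arc(right, 2), spin(left)

key: still facing E at the end — net rotation zero over 2 steps
begin: (1, -2) facing east
step 1 (arc(right, 2)): (3, -4) facing south
step 2 (spin(left)): (3, -4) facing east
no other 2-command option fits: unique.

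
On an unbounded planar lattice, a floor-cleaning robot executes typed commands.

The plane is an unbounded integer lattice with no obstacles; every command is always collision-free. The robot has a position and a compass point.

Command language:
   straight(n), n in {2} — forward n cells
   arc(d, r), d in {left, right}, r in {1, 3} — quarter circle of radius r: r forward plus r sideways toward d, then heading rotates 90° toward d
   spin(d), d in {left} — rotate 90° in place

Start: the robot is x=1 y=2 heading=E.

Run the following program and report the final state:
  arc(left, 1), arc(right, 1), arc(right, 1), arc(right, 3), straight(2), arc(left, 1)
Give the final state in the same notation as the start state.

x=-2 y=-1 heading=S

t0: x=1 y=2 heading=E
step 1 (arc(left, 1)): x=2 y=3 heading=N
step 2 (arc(right, 1)): x=3 y=4 heading=E
step 3 (arc(right, 1)): x=4 y=3 heading=S
step 4 (arc(right, 3)): x=1 y=0 heading=W
step 5 (straight(2)): x=-1 y=0 heading=W
step 6 (arc(left, 1)): x=-2 y=-1 heading=S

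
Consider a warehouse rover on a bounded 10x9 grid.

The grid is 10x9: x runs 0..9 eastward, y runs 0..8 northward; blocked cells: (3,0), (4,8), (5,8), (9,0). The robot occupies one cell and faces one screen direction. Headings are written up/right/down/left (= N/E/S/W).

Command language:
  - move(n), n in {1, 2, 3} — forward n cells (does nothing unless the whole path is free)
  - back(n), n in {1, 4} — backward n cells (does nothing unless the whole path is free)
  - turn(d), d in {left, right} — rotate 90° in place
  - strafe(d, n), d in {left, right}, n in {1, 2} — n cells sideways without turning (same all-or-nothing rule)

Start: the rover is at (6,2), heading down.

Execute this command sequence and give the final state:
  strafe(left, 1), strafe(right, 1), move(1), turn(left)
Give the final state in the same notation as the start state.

at (6,1), heading right

start: at (6,2), heading down
1. strafe(left, 1) → at (7,2), heading down
2. strafe(right, 1) → at (6,2), heading down
3. move(1) → at (6,1), heading down
4. turn(left) → at (6,1), heading right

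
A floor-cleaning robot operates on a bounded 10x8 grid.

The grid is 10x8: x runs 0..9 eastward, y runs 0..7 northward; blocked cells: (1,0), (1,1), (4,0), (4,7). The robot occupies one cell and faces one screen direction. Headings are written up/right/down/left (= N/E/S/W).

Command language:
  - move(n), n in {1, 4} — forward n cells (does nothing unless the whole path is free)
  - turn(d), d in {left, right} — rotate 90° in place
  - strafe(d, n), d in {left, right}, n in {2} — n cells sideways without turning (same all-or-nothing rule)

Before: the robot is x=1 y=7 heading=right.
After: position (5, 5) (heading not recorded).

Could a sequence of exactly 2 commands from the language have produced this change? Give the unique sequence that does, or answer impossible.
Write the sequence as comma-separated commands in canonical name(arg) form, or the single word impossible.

strafe(right, 2), move(4)

key: running move(4) before strafe(right, 2) would end elsewhere — order is forced
initial: x=1 y=7 heading=right
1. strafe(right, 2) → x=1 y=5 heading=right
2. move(4) → x=5 y=5 heading=right
uniquely the one of 36 2-step routes that fits.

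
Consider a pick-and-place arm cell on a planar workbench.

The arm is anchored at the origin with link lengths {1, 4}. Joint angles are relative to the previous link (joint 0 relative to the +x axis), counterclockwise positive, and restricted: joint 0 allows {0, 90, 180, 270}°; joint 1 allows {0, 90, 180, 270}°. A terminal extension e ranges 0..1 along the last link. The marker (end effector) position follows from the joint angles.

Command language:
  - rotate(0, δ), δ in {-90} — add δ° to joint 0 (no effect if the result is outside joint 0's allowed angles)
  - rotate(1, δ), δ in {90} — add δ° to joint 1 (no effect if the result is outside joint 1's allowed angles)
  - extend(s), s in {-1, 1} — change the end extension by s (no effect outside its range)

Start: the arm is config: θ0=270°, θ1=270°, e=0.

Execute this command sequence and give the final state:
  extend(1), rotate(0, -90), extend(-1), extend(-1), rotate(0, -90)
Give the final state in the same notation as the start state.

config: θ0=90°, θ1=270°, e=0

begin: config: θ0=270°, θ1=270°, e=0
1. extend(1) → config: θ0=270°, θ1=270°, e=1
2. rotate(0, -90) → config: θ0=180°, θ1=270°, e=1
3. extend(-1) → config: θ0=180°, θ1=270°, e=0
4. extend(-1) → config: θ0=180°, θ1=270°, e=0
5. rotate(0, -90) → config: θ0=90°, θ1=270°, e=0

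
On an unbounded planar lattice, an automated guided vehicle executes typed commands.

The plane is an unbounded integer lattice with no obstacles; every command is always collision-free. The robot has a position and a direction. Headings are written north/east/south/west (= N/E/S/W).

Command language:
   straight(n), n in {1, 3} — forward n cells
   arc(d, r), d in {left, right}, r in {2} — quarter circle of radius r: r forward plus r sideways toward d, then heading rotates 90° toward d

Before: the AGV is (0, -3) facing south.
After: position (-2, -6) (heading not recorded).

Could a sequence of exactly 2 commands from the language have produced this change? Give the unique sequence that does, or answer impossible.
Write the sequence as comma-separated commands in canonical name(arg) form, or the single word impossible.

straight(1), arc(right, 2)

key: running arc(right, 2) before straight(1) would end elsewhere — order is forced
initial: (0, -3) facing south
1. straight(1) → (0, -4) facing south
2. arc(right, 2) → (-2, -6) facing west
no rival 2-sequence matches.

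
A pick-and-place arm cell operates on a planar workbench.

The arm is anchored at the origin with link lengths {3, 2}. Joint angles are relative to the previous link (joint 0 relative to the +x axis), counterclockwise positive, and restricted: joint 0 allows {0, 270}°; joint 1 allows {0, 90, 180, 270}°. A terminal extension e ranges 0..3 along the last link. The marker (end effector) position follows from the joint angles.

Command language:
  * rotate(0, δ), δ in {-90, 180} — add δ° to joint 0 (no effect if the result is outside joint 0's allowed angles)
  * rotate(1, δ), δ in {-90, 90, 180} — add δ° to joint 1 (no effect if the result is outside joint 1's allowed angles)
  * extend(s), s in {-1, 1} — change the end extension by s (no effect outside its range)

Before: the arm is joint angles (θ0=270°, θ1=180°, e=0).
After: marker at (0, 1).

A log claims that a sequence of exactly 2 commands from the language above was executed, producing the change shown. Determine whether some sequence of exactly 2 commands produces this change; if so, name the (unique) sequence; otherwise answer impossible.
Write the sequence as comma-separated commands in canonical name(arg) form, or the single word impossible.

extend(1), extend(1)

from: joint angles (θ0=270°, θ1=180°, e=0)
step 1 (extend(1)): joint angles (θ0=270°, θ1=180°, e=1)
step 2 (extend(1)): joint angles (θ0=270°, θ1=180°, e=2)
no other 2-command option fits: unique.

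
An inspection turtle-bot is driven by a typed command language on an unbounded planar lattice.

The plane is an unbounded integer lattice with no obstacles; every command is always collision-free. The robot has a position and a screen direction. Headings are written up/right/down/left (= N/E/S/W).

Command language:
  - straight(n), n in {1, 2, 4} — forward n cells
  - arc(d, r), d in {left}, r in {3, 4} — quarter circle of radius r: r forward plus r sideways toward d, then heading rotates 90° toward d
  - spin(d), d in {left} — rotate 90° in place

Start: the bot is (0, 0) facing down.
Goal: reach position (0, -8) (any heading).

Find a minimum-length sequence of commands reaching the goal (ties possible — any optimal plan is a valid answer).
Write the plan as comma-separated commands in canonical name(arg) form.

initial: (0, 0) facing down
[1] after straight(4): (0, -4) facing down
[2] after straight(4): (0, -8) facing down
minimal: 2 command(s), checked below 2.

straight(4), straight(4)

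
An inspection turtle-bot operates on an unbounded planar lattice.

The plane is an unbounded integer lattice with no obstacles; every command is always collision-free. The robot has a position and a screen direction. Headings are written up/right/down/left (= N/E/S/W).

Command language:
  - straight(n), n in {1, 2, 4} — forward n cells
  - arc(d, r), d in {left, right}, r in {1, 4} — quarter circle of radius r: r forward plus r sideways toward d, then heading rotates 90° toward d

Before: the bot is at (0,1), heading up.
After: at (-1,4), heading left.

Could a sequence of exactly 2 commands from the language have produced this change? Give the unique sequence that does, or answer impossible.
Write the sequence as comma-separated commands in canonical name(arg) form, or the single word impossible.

key: position moved to (-1,4) AND the heading swung to W — translation plus rotation needed
t0: at (0,1), heading up
t=1 straight(2) ⇒ at (0,3), heading up
t=2 arc(left, 1) ⇒ at (-1,4), heading left
no other 2-command option fits: unique.

straight(2), arc(left, 1)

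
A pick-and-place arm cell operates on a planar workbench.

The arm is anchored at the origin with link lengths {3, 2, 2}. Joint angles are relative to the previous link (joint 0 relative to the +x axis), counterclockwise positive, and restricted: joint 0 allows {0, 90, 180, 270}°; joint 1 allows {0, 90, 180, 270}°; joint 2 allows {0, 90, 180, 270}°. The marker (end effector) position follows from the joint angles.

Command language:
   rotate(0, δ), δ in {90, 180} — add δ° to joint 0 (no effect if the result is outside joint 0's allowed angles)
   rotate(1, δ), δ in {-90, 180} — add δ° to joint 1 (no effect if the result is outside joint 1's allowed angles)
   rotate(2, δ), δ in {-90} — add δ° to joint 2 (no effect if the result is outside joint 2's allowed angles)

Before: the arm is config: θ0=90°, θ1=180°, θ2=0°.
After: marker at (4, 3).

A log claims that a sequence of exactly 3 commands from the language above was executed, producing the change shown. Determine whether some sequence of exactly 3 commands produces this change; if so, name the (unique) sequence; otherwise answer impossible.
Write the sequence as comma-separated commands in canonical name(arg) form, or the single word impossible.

rotate(1, -90), rotate(1, -90), rotate(1, -90)

initial: config: θ0=90°, θ1=180°, θ2=0°
t=1 rotate(1, -90) ⇒ config: θ0=90°, θ1=90°, θ2=0°
t=2 rotate(1, -90) ⇒ config: θ0=90°, θ1=0°, θ2=0°
t=3 rotate(1, -90) ⇒ config: θ0=90°, θ1=270°, θ2=0°
uniquely the one of 125 3-step routes that fits.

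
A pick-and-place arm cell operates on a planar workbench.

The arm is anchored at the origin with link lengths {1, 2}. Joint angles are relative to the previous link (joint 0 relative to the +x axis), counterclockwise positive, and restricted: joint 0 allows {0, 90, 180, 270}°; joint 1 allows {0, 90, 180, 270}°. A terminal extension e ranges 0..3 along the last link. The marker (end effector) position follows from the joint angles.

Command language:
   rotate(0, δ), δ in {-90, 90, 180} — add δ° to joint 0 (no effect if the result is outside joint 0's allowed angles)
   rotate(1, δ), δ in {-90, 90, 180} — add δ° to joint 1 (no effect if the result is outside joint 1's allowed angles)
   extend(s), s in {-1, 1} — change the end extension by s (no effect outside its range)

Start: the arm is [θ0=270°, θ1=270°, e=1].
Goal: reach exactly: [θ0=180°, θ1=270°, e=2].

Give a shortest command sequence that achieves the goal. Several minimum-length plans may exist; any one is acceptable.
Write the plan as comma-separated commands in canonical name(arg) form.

from: [θ0=270°, θ1=270°, e=1]
t=1 rotate(0, -90) ⇒ [θ0=180°, θ1=270°, e=1]
t=2 extend(1) ⇒ [θ0=180°, θ1=270°, e=2]
minimal: 2 command(s), checked below 2.

rotate(0, -90), extend(1)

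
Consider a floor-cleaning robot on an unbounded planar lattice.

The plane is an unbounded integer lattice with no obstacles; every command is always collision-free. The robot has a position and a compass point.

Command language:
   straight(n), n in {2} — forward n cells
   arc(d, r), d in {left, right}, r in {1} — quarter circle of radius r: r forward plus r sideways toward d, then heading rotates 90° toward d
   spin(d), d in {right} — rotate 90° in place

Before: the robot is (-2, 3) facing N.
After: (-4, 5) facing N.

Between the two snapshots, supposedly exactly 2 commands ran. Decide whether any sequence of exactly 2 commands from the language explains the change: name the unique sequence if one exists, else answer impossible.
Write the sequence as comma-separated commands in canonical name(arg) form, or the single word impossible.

arc(left, 1), arc(right, 1)

key: order matters: swapping arc(left, 1) and arc(right, 1) lands elsewhere
initial: (-2, 3) facing N
t=1 arc(left, 1) ⇒ (-3, 4) facing W
t=2 arc(right, 1) ⇒ (-4, 5) facing N
no other 2-command option fits: unique.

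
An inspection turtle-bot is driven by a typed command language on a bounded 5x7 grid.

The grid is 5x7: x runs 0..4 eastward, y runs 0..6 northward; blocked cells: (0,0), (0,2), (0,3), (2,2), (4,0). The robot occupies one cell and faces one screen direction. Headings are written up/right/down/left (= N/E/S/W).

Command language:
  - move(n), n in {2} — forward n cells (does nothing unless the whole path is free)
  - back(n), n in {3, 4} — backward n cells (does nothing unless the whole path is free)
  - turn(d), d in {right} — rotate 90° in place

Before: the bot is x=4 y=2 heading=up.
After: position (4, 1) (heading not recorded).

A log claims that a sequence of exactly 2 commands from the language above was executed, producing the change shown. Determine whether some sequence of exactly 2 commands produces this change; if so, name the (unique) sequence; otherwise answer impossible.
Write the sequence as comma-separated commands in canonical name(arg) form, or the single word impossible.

key: running back(3) before move(2) would end elsewhere — order is forced
initial: x=4 y=2 heading=up
[1] after move(2): x=4 y=4 heading=up
[2] after back(3): x=4 y=1 heading=up
all 16 alternatives checked — unique.

move(2), back(3)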